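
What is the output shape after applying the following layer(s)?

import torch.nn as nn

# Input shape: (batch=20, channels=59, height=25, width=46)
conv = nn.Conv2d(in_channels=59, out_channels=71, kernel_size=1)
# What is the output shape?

Input shape: (20, 59, 25, 46)
Output shape: (20, 71, 25, 46)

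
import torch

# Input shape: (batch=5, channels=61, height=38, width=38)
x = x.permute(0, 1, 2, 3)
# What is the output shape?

Input shape: (5, 61, 38, 38)
Output shape: (5, 61, 38, 38)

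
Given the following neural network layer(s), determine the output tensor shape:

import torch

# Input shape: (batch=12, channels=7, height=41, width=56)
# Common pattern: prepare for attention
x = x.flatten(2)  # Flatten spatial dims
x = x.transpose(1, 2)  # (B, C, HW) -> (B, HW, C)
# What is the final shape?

Input shape: (12, 7, 41, 56)
  -> after flatten(2): (12, 7, 2296)
Output shape: (12, 2296, 7)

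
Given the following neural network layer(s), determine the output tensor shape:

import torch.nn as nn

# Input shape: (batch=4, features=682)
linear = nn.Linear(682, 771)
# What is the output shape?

Input shape: (4, 682)
Output shape: (4, 771)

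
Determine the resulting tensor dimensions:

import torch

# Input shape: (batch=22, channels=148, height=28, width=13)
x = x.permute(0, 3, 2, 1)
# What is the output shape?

Input shape: (22, 148, 28, 13)
Output shape: (22, 13, 28, 148)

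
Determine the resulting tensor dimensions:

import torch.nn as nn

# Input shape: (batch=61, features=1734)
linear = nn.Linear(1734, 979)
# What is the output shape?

Input shape: (61, 1734)
Output shape: (61, 979)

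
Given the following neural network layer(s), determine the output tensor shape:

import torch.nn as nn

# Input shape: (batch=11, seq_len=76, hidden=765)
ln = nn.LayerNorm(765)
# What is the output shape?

Input shape: (11, 76, 765)
Output shape: (11, 76, 765)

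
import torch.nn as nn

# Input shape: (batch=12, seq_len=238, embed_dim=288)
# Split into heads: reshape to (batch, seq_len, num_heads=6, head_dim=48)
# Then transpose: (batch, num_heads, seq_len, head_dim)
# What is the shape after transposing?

Input shape: (12, 238, 288)
  -> after reshape: (12, 238, 6, 48)
Output shape: (12, 6, 238, 48)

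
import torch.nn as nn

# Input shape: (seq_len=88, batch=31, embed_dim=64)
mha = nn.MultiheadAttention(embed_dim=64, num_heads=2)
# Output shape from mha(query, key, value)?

Input shape: (88, 31, 64)
Output shape: (88, 31, 64)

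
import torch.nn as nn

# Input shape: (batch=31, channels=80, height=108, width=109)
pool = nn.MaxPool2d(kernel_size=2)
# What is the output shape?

Input shape: (31, 80, 108, 109)
Output shape: (31, 80, 54, 54)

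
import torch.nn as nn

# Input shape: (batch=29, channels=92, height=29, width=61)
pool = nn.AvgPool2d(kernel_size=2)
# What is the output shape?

Input shape: (29, 92, 29, 61)
Output shape: (29, 92, 14, 30)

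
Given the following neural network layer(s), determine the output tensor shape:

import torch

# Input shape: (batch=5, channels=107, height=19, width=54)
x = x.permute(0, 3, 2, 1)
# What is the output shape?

Input shape: (5, 107, 19, 54)
Output shape: (5, 54, 19, 107)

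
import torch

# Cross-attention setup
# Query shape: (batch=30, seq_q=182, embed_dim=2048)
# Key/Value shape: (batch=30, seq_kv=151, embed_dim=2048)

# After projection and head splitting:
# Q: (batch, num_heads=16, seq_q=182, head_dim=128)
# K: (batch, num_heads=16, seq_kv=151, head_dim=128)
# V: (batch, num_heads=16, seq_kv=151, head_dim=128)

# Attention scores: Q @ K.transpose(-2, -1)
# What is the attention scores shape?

Input shape: (30, 182, 2048)
Output shape: (30, 16, 182, 151)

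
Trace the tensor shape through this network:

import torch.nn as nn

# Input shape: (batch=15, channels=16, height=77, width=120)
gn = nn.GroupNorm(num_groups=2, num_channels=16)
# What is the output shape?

Input shape: (15, 16, 77, 120)
Output shape: (15, 16, 77, 120)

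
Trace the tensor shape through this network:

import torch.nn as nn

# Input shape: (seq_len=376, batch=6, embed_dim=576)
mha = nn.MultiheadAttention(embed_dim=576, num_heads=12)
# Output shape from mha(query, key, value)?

Input shape: (376, 6, 576)
Output shape: (376, 6, 576)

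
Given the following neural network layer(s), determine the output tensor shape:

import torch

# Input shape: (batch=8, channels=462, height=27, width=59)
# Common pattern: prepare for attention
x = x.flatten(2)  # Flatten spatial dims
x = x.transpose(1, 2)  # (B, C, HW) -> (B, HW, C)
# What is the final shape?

Input shape: (8, 462, 27, 59)
  -> after flatten(2): (8, 462, 1593)
Output shape: (8, 1593, 462)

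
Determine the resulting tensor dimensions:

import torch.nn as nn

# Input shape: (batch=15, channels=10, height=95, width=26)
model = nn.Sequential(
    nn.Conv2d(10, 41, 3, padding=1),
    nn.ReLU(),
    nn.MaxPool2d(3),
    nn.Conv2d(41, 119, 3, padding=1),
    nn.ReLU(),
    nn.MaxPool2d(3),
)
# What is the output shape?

Input shape: (15, 10, 95, 26)
  -> after first Conv2d: (15, 41, 95, 26)
  -> after first MaxPool2d: (15, 41, 31, 8)
  -> after second Conv2d: (15, 119, 31, 8)
Output shape: (15, 119, 10, 2)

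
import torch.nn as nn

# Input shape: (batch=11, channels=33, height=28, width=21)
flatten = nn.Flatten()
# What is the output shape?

Input shape: (11, 33, 28, 21)
Output shape: (11, 19404)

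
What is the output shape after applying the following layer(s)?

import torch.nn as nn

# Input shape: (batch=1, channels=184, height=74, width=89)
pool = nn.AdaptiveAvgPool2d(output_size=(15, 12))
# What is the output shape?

Input shape: (1, 184, 74, 89)
Output shape: (1, 184, 15, 12)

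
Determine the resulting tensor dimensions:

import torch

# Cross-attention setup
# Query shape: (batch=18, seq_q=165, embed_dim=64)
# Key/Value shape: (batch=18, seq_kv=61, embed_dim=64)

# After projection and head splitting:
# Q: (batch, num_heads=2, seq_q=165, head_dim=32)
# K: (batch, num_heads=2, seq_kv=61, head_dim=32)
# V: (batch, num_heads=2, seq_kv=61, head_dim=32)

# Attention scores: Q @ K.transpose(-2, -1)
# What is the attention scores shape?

Input shape: (18, 165, 64)
Output shape: (18, 2, 165, 61)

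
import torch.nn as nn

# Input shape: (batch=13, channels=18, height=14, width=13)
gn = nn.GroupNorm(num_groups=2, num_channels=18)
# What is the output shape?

Input shape: (13, 18, 14, 13)
Output shape: (13, 18, 14, 13)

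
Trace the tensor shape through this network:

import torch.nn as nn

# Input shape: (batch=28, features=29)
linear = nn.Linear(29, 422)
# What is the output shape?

Input shape: (28, 29)
Output shape: (28, 422)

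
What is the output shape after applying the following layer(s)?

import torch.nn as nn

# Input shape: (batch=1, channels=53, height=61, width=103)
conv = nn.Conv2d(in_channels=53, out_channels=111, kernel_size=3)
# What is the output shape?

Input shape: (1, 53, 61, 103)
Output shape: (1, 111, 59, 101)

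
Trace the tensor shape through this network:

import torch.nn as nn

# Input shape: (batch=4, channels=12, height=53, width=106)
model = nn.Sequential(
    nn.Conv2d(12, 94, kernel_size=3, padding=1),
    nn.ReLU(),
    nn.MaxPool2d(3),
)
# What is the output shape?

Input shape: (4, 12, 53, 106)
  -> after Conv2d: (4, 94, 53, 106)
  -> after ReLU: (4, 94, 53, 106)
Output shape: (4, 94, 17, 35)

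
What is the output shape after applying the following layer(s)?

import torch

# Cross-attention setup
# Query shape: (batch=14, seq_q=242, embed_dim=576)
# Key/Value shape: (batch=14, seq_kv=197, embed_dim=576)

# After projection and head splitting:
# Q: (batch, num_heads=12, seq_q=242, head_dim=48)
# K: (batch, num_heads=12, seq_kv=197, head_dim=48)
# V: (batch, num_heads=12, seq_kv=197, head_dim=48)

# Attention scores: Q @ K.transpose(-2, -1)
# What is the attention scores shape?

Input shape: (14, 242, 576)
Output shape: (14, 12, 242, 197)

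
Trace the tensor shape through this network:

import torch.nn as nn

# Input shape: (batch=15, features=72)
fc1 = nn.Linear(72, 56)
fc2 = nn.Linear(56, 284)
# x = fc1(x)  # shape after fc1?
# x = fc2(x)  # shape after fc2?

Input shape: (15, 72)
  -> after fc1: (15, 56)
Output shape: (15, 284)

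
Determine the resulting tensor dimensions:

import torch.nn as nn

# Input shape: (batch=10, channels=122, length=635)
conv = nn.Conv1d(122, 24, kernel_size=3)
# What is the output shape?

Input shape: (10, 122, 635)
Output shape: (10, 24, 633)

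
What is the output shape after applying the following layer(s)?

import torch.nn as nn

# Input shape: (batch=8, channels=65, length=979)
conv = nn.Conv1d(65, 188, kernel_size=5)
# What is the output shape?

Input shape: (8, 65, 979)
Output shape: (8, 188, 975)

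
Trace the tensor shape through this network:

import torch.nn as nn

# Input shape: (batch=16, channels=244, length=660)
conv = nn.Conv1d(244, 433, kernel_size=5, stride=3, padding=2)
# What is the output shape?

Input shape: (16, 244, 660)
Output shape: (16, 433, 220)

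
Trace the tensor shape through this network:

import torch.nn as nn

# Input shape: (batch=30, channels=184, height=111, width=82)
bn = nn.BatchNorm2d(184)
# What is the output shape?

Input shape: (30, 184, 111, 82)
Output shape: (30, 184, 111, 82)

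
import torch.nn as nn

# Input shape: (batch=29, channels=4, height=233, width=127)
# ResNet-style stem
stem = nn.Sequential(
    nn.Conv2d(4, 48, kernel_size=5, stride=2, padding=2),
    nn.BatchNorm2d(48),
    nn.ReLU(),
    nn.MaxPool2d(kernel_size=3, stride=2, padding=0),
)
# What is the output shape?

Input shape: (29, 4, 233, 127)
  -> after Conv2d 5x5 stride=2: (29, 48, 117, 64)
Output shape: (29, 48, 58, 31)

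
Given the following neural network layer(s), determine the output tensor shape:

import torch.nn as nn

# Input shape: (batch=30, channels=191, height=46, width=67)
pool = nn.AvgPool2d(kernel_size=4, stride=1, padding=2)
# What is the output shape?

Input shape: (30, 191, 46, 67)
Output shape: (30, 191, 47, 68)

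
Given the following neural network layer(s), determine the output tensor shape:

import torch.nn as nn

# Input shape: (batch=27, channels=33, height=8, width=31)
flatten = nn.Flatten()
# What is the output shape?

Input shape: (27, 33, 8, 31)
Output shape: (27, 8184)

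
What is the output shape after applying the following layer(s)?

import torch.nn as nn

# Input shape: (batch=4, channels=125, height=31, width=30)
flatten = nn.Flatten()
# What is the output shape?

Input shape: (4, 125, 31, 30)
Output shape: (4, 116250)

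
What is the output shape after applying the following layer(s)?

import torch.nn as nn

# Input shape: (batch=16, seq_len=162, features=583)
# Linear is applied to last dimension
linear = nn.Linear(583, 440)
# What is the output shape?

Input shape: (16, 162, 583)
Output shape: (16, 162, 440)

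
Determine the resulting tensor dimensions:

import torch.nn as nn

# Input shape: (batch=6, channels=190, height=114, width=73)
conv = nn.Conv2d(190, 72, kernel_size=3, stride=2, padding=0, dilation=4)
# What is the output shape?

Input shape: (6, 190, 114, 73)
Output shape: (6, 72, 53, 33)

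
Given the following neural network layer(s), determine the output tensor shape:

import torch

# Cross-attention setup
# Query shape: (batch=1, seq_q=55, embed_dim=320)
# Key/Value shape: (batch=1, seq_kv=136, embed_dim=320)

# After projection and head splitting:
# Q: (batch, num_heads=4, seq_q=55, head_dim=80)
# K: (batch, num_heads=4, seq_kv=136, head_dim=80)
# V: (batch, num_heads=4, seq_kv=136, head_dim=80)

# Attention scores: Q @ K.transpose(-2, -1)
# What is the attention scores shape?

Input shape: (1, 55, 320)
Output shape: (1, 4, 55, 136)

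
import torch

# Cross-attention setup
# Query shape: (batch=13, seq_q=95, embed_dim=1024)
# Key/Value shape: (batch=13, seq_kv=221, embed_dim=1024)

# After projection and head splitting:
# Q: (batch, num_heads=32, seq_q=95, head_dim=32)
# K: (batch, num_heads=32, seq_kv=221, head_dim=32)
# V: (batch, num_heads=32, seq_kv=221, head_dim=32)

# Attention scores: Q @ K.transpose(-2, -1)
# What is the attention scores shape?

Input shape: (13, 95, 1024)
Output shape: (13, 32, 95, 221)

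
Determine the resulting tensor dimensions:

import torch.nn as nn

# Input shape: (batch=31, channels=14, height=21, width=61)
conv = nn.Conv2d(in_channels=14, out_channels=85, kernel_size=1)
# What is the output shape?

Input shape: (31, 14, 21, 61)
Output shape: (31, 85, 21, 61)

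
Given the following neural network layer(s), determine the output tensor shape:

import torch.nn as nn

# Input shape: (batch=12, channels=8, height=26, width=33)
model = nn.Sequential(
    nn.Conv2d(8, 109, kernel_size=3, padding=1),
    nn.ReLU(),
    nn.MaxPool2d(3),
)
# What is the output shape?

Input shape: (12, 8, 26, 33)
  -> after Conv2d: (12, 109, 26, 33)
  -> after ReLU: (12, 109, 26, 33)
Output shape: (12, 109, 8, 11)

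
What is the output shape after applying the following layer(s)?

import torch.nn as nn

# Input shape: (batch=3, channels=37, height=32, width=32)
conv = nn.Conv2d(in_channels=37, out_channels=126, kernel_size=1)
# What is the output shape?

Input shape: (3, 37, 32, 32)
Output shape: (3, 126, 32, 32)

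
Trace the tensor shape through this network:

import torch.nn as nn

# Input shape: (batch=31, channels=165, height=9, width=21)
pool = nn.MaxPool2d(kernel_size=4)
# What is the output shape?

Input shape: (31, 165, 9, 21)
Output shape: (31, 165, 2, 5)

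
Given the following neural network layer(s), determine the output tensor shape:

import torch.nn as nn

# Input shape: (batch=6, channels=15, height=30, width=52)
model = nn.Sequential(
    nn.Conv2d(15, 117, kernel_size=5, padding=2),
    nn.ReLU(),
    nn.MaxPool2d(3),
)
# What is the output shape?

Input shape: (6, 15, 30, 52)
  -> after Conv2d: (6, 117, 30, 52)
  -> after ReLU: (6, 117, 30, 52)
Output shape: (6, 117, 10, 17)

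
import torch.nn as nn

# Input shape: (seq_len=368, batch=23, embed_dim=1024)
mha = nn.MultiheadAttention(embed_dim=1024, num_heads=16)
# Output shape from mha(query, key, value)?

Input shape: (368, 23, 1024)
Output shape: (368, 23, 1024)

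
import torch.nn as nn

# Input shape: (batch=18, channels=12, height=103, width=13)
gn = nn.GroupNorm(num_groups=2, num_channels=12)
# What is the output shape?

Input shape: (18, 12, 103, 13)
Output shape: (18, 12, 103, 13)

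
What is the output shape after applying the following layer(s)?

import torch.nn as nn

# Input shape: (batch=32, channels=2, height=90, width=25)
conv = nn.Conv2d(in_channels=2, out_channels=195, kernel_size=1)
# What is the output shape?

Input shape: (32, 2, 90, 25)
Output shape: (32, 195, 90, 25)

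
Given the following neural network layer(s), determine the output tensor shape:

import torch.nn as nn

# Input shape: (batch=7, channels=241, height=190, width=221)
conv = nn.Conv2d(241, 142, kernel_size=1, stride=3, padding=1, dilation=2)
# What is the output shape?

Input shape: (7, 241, 190, 221)
Output shape: (7, 142, 64, 75)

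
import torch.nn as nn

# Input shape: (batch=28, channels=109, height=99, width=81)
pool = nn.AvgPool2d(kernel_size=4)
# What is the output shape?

Input shape: (28, 109, 99, 81)
Output shape: (28, 109, 24, 20)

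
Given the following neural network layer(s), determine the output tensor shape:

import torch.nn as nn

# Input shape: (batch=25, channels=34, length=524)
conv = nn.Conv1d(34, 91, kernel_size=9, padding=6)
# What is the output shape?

Input shape: (25, 34, 524)
Output shape: (25, 91, 528)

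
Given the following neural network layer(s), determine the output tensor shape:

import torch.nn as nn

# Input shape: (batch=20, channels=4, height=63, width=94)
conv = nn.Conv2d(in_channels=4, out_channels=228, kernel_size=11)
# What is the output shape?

Input shape: (20, 4, 63, 94)
Output shape: (20, 228, 53, 84)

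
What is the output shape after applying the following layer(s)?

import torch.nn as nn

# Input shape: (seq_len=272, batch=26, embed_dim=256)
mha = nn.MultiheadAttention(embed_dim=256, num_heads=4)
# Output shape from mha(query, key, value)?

Input shape: (272, 26, 256)
Output shape: (272, 26, 256)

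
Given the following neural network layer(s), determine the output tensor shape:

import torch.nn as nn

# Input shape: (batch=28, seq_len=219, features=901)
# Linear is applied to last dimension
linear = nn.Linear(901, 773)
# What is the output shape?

Input shape: (28, 219, 901)
Output shape: (28, 219, 773)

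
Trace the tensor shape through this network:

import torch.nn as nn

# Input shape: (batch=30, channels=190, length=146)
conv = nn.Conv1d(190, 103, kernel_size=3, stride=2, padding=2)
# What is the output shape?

Input shape: (30, 190, 146)
Output shape: (30, 103, 74)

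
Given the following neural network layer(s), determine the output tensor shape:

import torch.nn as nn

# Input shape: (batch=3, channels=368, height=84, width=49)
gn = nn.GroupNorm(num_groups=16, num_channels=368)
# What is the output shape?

Input shape: (3, 368, 84, 49)
Output shape: (3, 368, 84, 49)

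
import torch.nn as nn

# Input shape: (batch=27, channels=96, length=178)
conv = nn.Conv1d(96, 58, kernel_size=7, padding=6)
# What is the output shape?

Input shape: (27, 96, 178)
Output shape: (27, 58, 184)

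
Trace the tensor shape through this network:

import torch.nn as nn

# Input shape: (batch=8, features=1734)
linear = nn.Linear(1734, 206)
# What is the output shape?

Input shape: (8, 1734)
Output shape: (8, 206)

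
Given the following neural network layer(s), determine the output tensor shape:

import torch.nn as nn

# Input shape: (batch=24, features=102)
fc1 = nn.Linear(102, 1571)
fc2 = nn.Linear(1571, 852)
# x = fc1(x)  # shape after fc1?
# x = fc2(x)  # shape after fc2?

Input shape: (24, 102)
  -> after fc1: (24, 1571)
Output shape: (24, 852)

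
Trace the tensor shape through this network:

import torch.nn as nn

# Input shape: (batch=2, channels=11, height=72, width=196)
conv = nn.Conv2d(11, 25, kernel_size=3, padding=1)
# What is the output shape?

Input shape: (2, 11, 72, 196)
Output shape: (2, 25, 72, 196)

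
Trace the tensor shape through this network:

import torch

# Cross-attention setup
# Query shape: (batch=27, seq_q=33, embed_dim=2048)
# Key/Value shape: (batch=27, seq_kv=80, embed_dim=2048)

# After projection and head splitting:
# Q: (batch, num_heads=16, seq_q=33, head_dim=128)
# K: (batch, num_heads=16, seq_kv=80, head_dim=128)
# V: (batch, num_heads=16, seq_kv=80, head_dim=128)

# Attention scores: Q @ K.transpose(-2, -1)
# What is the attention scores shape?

Input shape: (27, 33, 2048)
Output shape: (27, 16, 33, 80)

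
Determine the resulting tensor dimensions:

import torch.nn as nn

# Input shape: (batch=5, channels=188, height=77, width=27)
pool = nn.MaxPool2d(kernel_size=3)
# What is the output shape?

Input shape: (5, 188, 77, 27)
Output shape: (5, 188, 25, 9)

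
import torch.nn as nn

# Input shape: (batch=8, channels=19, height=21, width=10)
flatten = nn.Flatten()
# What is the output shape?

Input shape: (8, 19, 21, 10)
Output shape: (8, 3990)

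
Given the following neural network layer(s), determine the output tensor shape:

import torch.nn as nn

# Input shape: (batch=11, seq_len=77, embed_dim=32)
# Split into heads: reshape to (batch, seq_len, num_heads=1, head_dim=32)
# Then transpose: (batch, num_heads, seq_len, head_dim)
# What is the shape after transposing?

Input shape: (11, 77, 32)
  -> after reshape: (11, 77, 1, 32)
Output shape: (11, 1, 77, 32)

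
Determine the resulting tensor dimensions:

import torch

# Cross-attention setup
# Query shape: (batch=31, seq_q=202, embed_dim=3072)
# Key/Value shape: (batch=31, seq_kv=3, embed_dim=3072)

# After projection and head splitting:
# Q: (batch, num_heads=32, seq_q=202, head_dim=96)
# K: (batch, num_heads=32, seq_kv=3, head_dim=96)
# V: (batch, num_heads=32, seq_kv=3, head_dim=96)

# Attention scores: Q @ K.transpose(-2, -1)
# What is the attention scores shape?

Input shape: (31, 202, 3072)
Output shape: (31, 32, 202, 3)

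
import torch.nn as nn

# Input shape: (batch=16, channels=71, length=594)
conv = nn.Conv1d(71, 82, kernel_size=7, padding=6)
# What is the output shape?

Input shape: (16, 71, 594)
Output shape: (16, 82, 600)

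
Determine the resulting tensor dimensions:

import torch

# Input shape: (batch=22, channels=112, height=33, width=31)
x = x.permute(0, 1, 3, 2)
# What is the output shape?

Input shape: (22, 112, 33, 31)
Output shape: (22, 112, 31, 33)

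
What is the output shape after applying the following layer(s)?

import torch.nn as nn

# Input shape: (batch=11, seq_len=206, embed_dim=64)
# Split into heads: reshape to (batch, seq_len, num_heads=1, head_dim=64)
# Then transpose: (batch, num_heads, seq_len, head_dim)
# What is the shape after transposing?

Input shape: (11, 206, 64)
  -> after reshape: (11, 206, 1, 64)
Output shape: (11, 1, 206, 64)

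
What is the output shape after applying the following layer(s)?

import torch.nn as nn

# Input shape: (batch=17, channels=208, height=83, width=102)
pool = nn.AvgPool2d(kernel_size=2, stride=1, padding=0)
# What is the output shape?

Input shape: (17, 208, 83, 102)
Output shape: (17, 208, 82, 101)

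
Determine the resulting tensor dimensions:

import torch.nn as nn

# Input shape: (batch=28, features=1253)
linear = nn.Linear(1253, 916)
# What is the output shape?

Input shape: (28, 1253)
Output shape: (28, 916)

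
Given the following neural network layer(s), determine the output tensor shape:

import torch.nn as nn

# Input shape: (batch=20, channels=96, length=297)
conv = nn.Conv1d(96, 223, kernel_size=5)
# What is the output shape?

Input shape: (20, 96, 297)
Output shape: (20, 223, 293)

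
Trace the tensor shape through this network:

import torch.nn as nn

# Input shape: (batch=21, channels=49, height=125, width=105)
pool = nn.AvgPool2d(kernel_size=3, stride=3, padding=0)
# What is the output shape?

Input shape: (21, 49, 125, 105)
Output shape: (21, 49, 41, 35)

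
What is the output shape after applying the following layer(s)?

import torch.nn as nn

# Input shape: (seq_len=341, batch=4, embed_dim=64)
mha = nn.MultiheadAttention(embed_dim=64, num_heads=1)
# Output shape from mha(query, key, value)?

Input shape: (341, 4, 64)
Output shape: (341, 4, 64)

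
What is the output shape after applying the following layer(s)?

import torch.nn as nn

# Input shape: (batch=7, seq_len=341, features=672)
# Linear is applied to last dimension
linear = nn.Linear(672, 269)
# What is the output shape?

Input shape: (7, 341, 672)
Output shape: (7, 341, 269)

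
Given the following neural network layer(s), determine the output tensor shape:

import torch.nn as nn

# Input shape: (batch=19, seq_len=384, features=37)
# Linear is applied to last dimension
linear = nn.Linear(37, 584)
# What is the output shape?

Input shape: (19, 384, 37)
Output shape: (19, 384, 584)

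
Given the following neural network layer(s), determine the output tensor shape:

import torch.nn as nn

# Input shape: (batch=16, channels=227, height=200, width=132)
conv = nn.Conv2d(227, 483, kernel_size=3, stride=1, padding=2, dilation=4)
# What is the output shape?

Input shape: (16, 227, 200, 132)
Output shape: (16, 483, 196, 128)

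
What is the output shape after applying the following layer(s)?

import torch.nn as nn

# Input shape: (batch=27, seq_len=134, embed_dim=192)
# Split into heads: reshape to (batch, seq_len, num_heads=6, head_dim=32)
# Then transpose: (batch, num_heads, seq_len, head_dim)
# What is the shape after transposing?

Input shape: (27, 134, 192)
  -> after reshape: (27, 134, 6, 32)
Output shape: (27, 6, 134, 32)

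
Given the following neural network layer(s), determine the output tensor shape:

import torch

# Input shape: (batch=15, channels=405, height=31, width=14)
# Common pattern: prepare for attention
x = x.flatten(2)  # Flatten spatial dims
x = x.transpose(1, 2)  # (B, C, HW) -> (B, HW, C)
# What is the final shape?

Input shape: (15, 405, 31, 14)
  -> after flatten(2): (15, 405, 434)
Output shape: (15, 434, 405)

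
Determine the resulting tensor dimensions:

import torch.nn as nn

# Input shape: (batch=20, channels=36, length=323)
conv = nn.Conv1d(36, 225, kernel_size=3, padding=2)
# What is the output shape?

Input shape: (20, 36, 323)
Output shape: (20, 225, 325)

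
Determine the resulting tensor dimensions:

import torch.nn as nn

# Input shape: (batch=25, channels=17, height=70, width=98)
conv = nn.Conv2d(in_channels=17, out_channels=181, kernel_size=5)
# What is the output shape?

Input shape: (25, 17, 70, 98)
Output shape: (25, 181, 66, 94)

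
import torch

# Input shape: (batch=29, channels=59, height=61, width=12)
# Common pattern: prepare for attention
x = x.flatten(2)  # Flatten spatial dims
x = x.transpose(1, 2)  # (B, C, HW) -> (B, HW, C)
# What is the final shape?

Input shape: (29, 59, 61, 12)
  -> after flatten(2): (29, 59, 732)
Output shape: (29, 732, 59)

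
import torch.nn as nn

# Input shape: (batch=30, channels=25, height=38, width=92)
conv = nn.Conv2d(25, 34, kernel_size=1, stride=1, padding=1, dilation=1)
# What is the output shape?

Input shape: (30, 25, 38, 92)
Output shape: (30, 34, 40, 94)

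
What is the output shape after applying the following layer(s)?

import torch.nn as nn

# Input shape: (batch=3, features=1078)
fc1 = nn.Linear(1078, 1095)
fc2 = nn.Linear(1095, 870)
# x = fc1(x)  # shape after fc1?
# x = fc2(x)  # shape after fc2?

Input shape: (3, 1078)
  -> after fc1: (3, 1095)
Output shape: (3, 870)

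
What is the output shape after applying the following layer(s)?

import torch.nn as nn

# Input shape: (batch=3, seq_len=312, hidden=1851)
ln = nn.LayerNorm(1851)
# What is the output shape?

Input shape: (3, 312, 1851)
Output shape: (3, 312, 1851)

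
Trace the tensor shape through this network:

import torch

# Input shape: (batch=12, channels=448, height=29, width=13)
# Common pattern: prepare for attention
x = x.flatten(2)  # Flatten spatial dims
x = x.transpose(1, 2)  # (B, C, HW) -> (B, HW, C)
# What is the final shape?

Input shape: (12, 448, 29, 13)
  -> after flatten(2): (12, 448, 377)
Output shape: (12, 377, 448)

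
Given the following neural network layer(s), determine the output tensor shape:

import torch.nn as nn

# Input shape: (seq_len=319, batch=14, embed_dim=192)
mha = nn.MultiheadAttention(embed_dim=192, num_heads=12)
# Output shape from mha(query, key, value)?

Input shape: (319, 14, 192)
Output shape: (319, 14, 192)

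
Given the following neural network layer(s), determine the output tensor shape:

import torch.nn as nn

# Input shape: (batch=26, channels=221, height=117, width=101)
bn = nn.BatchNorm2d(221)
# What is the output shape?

Input shape: (26, 221, 117, 101)
Output shape: (26, 221, 117, 101)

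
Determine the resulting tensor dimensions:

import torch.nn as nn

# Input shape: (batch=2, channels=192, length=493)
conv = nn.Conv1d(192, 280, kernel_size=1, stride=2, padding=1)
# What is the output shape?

Input shape: (2, 192, 493)
Output shape: (2, 280, 248)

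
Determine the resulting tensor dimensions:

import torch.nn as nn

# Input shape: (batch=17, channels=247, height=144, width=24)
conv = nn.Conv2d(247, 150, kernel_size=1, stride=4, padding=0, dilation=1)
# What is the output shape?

Input shape: (17, 247, 144, 24)
Output shape: (17, 150, 36, 6)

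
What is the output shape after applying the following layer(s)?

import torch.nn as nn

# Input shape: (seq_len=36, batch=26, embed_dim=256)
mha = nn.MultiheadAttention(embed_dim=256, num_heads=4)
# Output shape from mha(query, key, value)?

Input shape: (36, 26, 256)
Output shape: (36, 26, 256)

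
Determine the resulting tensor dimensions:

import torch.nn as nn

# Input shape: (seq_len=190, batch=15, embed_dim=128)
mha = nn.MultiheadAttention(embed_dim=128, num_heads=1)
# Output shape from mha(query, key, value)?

Input shape: (190, 15, 128)
Output shape: (190, 15, 128)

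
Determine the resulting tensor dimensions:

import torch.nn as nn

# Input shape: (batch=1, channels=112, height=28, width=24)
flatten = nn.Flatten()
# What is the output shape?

Input shape: (1, 112, 28, 24)
Output shape: (1, 75264)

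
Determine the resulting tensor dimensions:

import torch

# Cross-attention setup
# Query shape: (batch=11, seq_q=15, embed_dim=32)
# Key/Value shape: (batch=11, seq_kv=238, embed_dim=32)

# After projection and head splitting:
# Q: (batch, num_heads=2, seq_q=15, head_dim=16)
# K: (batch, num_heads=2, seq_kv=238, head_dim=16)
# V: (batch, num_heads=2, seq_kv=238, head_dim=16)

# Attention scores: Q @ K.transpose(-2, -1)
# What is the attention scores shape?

Input shape: (11, 15, 32)
Output shape: (11, 2, 15, 238)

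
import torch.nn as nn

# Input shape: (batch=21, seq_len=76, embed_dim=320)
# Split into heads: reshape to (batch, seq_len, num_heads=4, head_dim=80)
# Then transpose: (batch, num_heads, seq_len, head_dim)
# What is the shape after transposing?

Input shape: (21, 76, 320)
  -> after reshape: (21, 76, 4, 80)
Output shape: (21, 4, 76, 80)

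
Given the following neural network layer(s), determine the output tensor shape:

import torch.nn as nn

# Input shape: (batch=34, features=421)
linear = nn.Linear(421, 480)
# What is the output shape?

Input shape: (34, 421)
Output shape: (34, 480)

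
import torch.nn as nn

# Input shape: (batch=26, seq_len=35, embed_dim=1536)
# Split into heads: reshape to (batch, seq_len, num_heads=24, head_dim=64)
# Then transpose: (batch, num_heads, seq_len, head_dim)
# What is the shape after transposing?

Input shape: (26, 35, 1536)
  -> after reshape: (26, 35, 24, 64)
Output shape: (26, 24, 35, 64)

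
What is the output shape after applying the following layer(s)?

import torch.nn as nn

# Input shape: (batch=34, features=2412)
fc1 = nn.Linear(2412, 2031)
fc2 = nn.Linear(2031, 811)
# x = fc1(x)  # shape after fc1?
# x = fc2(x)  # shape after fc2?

Input shape: (34, 2412)
  -> after fc1: (34, 2031)
Output shape: (34, 811)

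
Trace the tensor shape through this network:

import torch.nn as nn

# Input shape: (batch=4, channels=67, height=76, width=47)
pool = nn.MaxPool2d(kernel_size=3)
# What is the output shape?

Input shape: (4, 67, 76, 47)
Output shape: (4, 67, 25, 15)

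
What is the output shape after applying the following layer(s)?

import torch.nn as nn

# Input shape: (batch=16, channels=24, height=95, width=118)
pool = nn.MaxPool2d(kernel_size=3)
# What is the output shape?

Input shape: (16, 24, 95, 118)
Output shape: (16, 24, 31, 39)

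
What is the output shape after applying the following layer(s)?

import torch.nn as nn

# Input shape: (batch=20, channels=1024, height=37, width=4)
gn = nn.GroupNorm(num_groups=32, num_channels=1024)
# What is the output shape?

Input shape: (20, 1024, 37, 4)
Output shape: (20, 1024, 37, 4)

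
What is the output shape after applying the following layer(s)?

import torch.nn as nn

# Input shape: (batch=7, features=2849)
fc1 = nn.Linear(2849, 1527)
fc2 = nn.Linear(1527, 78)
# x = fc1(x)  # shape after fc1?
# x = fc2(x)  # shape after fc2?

Input shape: (7, 2849)
  -> after fc1: (7, 1527)
Output shape: (7, 78)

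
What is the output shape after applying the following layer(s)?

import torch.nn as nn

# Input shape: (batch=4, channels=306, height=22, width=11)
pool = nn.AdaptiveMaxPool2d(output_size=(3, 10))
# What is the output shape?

Input shape: (4, 306, 22, 11)
Output shape: (4, 306, 3, 10)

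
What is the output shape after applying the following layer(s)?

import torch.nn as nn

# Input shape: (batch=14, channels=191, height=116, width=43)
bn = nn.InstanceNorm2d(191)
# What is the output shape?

Input shape: (14, 191, 116, 43)
Output shape: (14, 191, 116, 43)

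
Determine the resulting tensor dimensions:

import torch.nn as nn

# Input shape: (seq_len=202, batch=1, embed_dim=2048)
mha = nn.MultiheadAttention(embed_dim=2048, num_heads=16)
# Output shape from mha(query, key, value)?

Input shape: (202, 1, 2048)
Output shape: (202, 1, 2048)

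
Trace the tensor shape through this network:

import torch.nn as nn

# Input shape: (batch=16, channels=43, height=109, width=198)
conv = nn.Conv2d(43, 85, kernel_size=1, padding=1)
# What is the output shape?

Input shape: (16, 43, 109, 198)
Output shape: (16, 85, 111, 200)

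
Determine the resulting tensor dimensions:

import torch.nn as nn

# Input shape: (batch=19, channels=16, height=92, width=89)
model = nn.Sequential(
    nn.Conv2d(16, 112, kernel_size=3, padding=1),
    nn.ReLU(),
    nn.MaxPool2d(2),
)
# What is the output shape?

Input shape: (19, 16, 92, 89)
  -> after Conv2d: (19, 112, 92, 89)
  -> after ReLU: (19, 112, 92, 89)
Output shape: (19, 112, 46, 44)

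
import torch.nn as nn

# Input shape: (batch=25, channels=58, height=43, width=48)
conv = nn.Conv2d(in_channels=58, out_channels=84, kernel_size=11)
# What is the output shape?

Input shape: (25, 58, 43, 48)
Output shape: (25, 84, 33, 38)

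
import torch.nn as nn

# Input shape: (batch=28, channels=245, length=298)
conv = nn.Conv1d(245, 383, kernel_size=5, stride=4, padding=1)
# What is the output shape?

Input shape: (28, 245, 298)
Output shape: (28, 383, 74)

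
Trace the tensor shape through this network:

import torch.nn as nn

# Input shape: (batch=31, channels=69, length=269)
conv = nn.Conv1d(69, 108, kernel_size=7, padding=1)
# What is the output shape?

Input shape: (31, 69, 269)
Output shape: (31, 108, 265)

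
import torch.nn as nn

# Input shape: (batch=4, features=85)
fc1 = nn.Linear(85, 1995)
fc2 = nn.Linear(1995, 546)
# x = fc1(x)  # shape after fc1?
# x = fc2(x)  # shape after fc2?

Input shape: (4, 85)
  -> after fc1: (4, 1995)
Output shape: (4, 546)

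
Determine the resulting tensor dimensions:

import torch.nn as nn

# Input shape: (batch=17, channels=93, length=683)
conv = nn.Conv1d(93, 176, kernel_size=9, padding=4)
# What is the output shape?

Input shape: (17, 93, 683)
Output shape: (17, 176, 683)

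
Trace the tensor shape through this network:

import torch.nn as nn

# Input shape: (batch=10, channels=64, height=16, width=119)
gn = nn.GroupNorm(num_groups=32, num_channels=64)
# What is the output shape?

Input shape: (10, 64, 16, 119)
Output shape: (10, 64, 16, 119)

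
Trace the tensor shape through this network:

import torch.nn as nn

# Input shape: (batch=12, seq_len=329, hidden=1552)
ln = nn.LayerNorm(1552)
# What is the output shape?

Input shape: (12, 329, 1552)
Output shape: (12, 329, 1552)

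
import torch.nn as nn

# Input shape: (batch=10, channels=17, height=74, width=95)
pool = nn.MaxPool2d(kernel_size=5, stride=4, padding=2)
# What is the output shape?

Input shape: (10, 17, 74, 95)
Output shape: (10, 17, 19, 24)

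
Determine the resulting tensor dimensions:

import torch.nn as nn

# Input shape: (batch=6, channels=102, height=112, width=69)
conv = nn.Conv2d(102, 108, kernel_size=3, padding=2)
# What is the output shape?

Input shape: (6, 102, 112, 69)
Output shape: (6, 108, 114, 71)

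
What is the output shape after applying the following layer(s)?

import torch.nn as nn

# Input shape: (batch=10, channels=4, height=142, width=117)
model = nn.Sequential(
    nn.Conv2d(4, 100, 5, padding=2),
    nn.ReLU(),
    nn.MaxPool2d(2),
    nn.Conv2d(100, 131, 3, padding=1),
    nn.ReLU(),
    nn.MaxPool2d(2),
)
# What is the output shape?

Input shape: (10, 4, 142, 117)
  -> after first Conv2d: (10, 100, 142, 117)
  -> after first MaxPool2d: (10, 100, 71, 58)
  -> after second Conv2d: (10, 131, 71, 58)
Output shape: (10, 131, 35, 29)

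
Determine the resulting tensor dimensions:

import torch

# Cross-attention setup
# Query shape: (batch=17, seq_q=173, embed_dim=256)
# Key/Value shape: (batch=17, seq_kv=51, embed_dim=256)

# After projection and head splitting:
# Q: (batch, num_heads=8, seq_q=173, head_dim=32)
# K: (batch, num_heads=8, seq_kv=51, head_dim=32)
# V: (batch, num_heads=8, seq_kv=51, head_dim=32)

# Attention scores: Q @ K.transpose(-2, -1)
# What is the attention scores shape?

Input shape: (17, 173, 256)
Output shape: (17, 8, 173, 51)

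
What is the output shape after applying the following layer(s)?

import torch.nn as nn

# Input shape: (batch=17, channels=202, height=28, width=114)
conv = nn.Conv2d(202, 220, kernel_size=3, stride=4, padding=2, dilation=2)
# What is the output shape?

Input shape: (17, 202, 28, 114)
Output shape: (17, 220, 7, 29)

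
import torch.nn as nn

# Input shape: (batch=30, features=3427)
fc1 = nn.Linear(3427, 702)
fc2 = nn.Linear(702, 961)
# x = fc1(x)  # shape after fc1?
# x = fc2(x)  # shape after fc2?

Input shape: (30, 3427)
  -> after fc1: (30, 702)
Output shape: (30, 961)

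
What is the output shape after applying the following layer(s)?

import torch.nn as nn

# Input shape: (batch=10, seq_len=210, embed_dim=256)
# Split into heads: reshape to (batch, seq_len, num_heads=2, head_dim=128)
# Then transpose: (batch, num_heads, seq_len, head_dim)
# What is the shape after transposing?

Input shape: (10, 210, 256)
  -> after reshape: (10, 210, 2, 128)
Output shape: (10, 2, 210, 128)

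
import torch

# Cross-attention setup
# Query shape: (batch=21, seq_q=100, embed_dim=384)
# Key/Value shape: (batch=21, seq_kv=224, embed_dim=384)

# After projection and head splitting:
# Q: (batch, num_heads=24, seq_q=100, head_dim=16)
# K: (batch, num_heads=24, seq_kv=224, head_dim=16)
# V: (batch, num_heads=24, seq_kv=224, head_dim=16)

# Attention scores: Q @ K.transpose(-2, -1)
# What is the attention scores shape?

Input shape: (21, 100, 384)
Output shape: (21, 24, 100, 224)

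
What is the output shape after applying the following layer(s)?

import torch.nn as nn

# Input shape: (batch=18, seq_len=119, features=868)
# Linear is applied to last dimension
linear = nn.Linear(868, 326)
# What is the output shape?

Input shape: (18, 119, 868)
Output shape: (18, 119, 326)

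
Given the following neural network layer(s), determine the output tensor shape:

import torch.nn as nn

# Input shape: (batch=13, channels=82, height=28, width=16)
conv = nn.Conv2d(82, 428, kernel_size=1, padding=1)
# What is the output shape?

Input shape: (13, 82, 28, 16)
Output shape: (13, 428, 30, 18)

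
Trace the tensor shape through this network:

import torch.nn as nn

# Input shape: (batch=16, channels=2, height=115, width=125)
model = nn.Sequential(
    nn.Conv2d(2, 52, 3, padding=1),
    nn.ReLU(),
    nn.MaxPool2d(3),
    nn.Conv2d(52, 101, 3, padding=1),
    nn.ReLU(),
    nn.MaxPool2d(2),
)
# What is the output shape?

Input shape: (16, 2, 115, 125)
  -> after first Conv2d: (16, 52, 115, 125)
  -> after first MaxPool2d: (16, 52, 38, 41)
  -> after second Conv2d: (16, 101, 38, 41)
Output shape: (16, 101, 19, 20)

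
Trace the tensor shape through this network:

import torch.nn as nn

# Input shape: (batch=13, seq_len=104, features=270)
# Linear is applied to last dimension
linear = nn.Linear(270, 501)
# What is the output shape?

Input shape: (13, 104, 270)
Output shape: (13, 104, 501)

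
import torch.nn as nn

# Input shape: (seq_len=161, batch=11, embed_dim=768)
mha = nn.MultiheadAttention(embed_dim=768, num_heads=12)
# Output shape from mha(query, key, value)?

Input shape: (161, 11, 768)
Output shape: (161, 11, 768)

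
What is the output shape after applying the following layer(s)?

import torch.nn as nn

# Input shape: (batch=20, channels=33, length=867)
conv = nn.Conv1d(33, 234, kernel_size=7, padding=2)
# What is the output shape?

Input shape: (20, 33, 867)
Output shape: (20, 234, 865)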